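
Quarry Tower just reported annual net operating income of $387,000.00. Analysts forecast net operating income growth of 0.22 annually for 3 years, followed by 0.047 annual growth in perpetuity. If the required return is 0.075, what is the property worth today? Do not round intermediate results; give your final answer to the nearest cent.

D_1 = 472140.00000
D_2 = 576010.80000
D_3 = 702733.17600
Terminal value at year 3: TV = D_3×(1+g_2)/(r−g_2) = 735761.63527/0.028 = 26277201.25971
P_0 = D_1/(1+r)^1 + D_2/(1+r)^2 + D_3/(1+r)^3 + TV/(1+r)^3
    = 439200.00000 + 498440.93023 + 565672.49757 + 21152110.89114 = 22655424.31894

$22655424.32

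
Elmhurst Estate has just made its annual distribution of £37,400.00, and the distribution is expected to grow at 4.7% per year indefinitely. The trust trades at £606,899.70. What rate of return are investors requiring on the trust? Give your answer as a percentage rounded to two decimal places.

11.15%

D₁ = £37,400.00 × 1.047 = £39,157.8000
P = D₁/(r − g) ⇒ r = D₁/P + g = £39,157.8000/£606,899.70 + 0.047 = 0.064521 + 0.047 = 0.111521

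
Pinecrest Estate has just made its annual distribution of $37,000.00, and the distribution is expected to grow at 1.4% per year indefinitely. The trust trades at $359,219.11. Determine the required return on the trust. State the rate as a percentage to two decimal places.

D₁ = $37,000.00 × 1.014 = $37,518.0000
P = D₁/(r − g) ⇒ r = D₁/P + g = $37,518.0000/$359,219.11 + 0.014 = 0.104443 + 0.014 = 0.118443

11.84%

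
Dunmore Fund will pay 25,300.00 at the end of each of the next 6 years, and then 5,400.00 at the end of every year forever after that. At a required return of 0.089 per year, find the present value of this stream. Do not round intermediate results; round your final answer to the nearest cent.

PV of 6-year annuity: 25,300.00 × [1 − (1+0.089)^−6] / 0.089 = 113832.91614
Perpetuity value at year 6: 5,400.00 / 0.089 = 60674.15730
PV of perpetuity: 60674.15730 / (1+0.089)^6 = 36377.80366
Total PV = 113832.91614 + 36377.80366 = 150210.71980

150210.72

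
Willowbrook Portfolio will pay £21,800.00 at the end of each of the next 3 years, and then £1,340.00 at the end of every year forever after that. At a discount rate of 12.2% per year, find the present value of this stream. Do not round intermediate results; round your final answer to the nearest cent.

PV of 3-year annuity: £21,800.00 × [1 − (1+0.122)^−3] / 0.122 = 52180.49480
Perpetuity value at year 3: £1,340.00 / 0.122 = 10983.60656
PV of perpetuity: 10983.60656 / (1+0.122)^3 = 7776.18165
Total PV = 52180.49480 + 7776.18165 = 59956.67645

£59956.68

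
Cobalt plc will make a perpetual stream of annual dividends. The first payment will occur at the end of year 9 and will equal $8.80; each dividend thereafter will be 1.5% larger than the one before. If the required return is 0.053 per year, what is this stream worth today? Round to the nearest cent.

$153.20

Value at end of year 8: C₁ / (r − g) = $8.80 / (0.053 − 0.015) = $231.5789
Discount to today: PV = $231.5789 / (1 + 0.053)^8 = $231.5789 / 1.511565 = $153.20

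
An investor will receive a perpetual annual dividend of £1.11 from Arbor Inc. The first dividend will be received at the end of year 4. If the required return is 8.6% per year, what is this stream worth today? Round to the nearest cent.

Value at end of year 3: C / r = £1.11 / 0.086 = £12.9070
Discount to today: PV = £12.9070 / (1 + 0.086)^3 = £12.9070 / 1.280824 = £10.08

£10.08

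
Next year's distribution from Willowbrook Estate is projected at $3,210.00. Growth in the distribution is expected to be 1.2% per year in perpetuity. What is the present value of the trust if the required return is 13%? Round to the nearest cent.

$27203.39

Growing perpetuity: P = D₁ / (r − g) = $3,210.0000 / (0.13 − 0.012) = $27,203.39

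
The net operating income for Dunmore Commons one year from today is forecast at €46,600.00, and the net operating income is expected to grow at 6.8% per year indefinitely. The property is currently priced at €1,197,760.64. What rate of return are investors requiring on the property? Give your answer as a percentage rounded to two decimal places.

10.69%

P = D₁/(r − g) ⇒ r = D₁/P + g = €46,600.0000/€1,197,760.64 + 0.068 = 0.038906 + 0.068 = 0.106906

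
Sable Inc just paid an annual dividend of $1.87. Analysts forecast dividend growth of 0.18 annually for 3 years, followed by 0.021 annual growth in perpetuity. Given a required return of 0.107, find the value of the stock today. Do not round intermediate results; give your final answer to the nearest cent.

$33.27

D_1 = 2.20660
D_2 = 2.60379
D_3 = 3.07247
Terminal value at year 3: TV = D_3×(1+g_2)/(r−g_2) = 3.13699/0.086 = 36.47665
P_0 = D_1/(1+r)^1 + D_2/(1+r)^2 + D_3/(1+r)^3 + TV/(1+r)^3
    = 1.99332 + 2.12476 + 2.26488 + 26.88884 = 33.27179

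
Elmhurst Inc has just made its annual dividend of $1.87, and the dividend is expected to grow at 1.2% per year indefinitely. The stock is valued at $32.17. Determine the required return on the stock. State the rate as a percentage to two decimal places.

7.08%

D₁ = $1.87 × 1.012 = $1.8924
P = D₁/(r − g) ⇒ r = D₁/P + g = $1.8924/$32.17 + 0.012 = 0.058826 + 0.012 = 0.070826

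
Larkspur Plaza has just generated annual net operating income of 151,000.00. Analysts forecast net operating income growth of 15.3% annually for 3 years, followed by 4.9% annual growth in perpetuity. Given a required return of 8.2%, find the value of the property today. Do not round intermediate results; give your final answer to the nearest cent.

D_1 = 174103.00000
D_2 = 200740.75900
D_3 = 231454.09513
Terminal value at year 3: TV = D_3×(1+g_2)/(r−g_2) = 242795.34579/0.033 = 7357434.72086
P_0 = D_1/(1+r)^1 + D_2/(1+r)^2 + D_3/(1+r)^3 + TV/(1+r)^3
    = 160908.50277 + 171467.19380 + 182718.73795 + 5808241.09408 = 6323335.52861

6323335.53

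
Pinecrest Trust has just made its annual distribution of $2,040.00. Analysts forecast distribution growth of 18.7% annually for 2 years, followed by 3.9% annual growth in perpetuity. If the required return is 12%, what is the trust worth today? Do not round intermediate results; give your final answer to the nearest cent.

$33845.20

D_1 = 2421.48000
D_2 = 2874.29676
Terminal value at year 2: TV = D_2×(1+g_2)/(r−g_2) = 2986.39433/0.081 = 36869.06585
P_0 = D_1/(1+r)^1 + D_2/(1+r)^2 + TV/(1+r)^2
    = 2162.03571 + 2291.37178 + 29391.79356 = 33845.20106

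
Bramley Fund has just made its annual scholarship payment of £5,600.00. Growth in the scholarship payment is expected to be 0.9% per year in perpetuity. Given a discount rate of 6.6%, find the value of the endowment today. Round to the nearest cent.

£99129.82

D₁ = D₀ × (1 + g) = £5,600.00 × 1.009 = £5,650.4000
Growing perpetuity: P = D₁ / (r − g) = £5,650.4000 / (0.066 − 0.009) = £99,129.82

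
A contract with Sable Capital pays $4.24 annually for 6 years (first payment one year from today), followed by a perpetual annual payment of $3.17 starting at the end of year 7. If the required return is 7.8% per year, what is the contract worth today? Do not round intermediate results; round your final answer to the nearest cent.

$45.62

PV of 6-year annuity: $4.24 × [1 − (1+0.078)^−6] / 0.078 = 19.72051
Perpetuity value at year 6: $3.17 / 0.078 = 40.64103
PV of perpetuity: 40.64103 / (1+0.078)^6 = 25.89716
Total PV = 19.72051 + 25.89716 = 45.61766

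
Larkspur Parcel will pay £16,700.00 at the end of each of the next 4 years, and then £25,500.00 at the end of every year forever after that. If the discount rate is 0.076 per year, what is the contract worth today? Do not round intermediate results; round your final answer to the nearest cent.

PV of 4-year annuity: £16,700.00 × [1 − (1+0.076)^−4] / 0.076 = 55808.59554
Perpetuity value at year 4: £25,500.00 / 0.076 = 335526.31579
PV of perpetuity: 335526.31579 / (1+0.076)^4 = 250309.59805
Total PV = 55808.59554 + 250309.59805 = 306118.19359

£306118.19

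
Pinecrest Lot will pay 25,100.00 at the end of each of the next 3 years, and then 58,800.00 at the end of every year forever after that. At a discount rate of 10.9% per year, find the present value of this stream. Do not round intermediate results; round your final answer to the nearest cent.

PV of 3-year annuity: 25,100.00 × [1 − (1+0.109)^−3] / 0.109 = 61444.07687
Perpetuity value at year 3: 58,800.00 / 0.109 = 539449.54128
PV of perpetuity: 539449.54128 / (1+0.109)^3 = 395508.83531
Total PV = 61444.07687 + 395508.83531 = 456952.91218

456952.91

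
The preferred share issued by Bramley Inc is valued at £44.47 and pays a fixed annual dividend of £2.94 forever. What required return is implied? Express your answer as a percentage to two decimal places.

6.61%

P = C/r ⇒ r = C/P = £2.94/£44.47 = 0.066112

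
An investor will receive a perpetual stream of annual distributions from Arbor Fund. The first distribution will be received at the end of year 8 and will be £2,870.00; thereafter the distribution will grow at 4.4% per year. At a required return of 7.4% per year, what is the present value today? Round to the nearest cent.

£58040.44

Value at end of year 7: C₁ / (r − g) = £2,870.00 / (0.074 − 0.044) = £95,666.6667
Discount to today: PV = £95,666.6667 / (1 + 0.074)^7 = £95,666.6667 / 1.648276 = £58,040.44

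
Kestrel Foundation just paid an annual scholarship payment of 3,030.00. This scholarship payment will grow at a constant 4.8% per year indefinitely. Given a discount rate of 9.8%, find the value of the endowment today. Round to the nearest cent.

63508.80

D₁ = D₀ × (1 + g) = 3,030.00 × 1.048 = 3,175.4400
Growing perpetuity: P = D₁ / (r − g) = 3,175.4400 / (0.098 − 0.048) = 63,508.80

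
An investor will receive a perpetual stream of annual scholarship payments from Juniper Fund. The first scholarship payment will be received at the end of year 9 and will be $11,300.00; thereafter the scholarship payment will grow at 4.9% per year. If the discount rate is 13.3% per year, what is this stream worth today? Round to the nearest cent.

Value at end of year 8: C₁ / (r − g) = $11,300.00 / (0.133 − 0.049) = $134,523.8095
Discount to today: PV = $134,523.8095 / (1 + 0.133)^8 = $134,523.8095 / 2.715434 = $49,540.44

$49540.44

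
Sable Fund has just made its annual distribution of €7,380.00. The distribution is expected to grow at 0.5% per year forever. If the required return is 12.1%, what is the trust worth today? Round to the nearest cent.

€63938.79

D₁ = D₀ × (1 + g) = €7,380.00 × 1.005 = €7,416.9000
Growing perpetuity: P = D₁ / (r − g) = €7,416.9000 / (0.121 − 0.005) = €63,938.79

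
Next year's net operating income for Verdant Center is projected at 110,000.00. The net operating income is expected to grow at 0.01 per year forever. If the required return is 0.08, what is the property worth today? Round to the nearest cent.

Growing perpetuity: P = D₁ / (r − g) = 110,000.0000 / (0.08 − 0.01) = 1,571,428.57

1571428.57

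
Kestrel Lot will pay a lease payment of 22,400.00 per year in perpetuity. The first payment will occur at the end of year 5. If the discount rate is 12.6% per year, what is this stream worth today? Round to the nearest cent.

110592.05

Value at end of year 4: C / r = 22,400.00 / 0.126 = 177,777.7778
Discount to today: PV = 177,777.7778 / (1 + 0.126)^4 = 177,777.7778 / 1.607510 = 110,592.05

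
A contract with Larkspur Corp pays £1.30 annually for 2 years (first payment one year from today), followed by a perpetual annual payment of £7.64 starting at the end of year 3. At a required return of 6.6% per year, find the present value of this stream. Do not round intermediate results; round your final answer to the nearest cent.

£104.23

PV of 2-year annuity: £1.30 × [1 − (1+0.066)^−2] / 0.066 = 2.36352
Perpetuity value at year 2: £7.64 / 0.066 = 115.75758
PV of perpetuity: 115.75758 / (1+0.066)^2 = 101.86735
Total PV = 2.36352 + 101.86735 = 104.23087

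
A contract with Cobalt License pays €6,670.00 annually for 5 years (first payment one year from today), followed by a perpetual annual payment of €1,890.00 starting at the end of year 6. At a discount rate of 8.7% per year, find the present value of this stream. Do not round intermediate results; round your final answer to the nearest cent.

PV of 5-year annuity: €6,670.00 × [1 − (1+0.087)^−5] / 0.087 = 26147.18793
Perpetuity value at year 5: €1,890.00 / 0.087 = 21724.13793
PV of perpetuity: 21724.13793 / (1+0.087)^5 = 14315.11467
Total PV = 26147.18793 + 14315.11467 = 40462.30259

€40462.30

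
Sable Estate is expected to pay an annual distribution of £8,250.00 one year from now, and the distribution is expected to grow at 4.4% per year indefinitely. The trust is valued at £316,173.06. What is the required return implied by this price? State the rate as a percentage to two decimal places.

7.01%

P = D₁/(r − g) ⇒ r = D₁/P + g = £8,250.0000/£316,173.06 + 0.044 = 0.026093 + 0.044 = 0.070093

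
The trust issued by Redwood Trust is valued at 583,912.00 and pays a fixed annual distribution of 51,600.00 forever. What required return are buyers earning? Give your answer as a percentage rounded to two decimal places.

8.84%

P = C/r ⇒ r = C/P = 51,600.00/583,912.00 = 0.088369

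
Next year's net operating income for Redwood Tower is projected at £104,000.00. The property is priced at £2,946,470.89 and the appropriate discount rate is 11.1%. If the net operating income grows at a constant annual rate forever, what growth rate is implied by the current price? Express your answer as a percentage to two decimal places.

7.57%

P = D₁/(r−g) ⇒ g = r − D₁/P = 0.111 − £104,000.00/£2,946,470.89 = 0.075704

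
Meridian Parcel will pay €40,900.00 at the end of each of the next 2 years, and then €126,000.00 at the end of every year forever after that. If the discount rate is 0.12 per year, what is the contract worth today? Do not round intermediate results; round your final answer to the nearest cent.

€906176.66

PV of 2-year annuity: €40,900.00 × [1 − (1+0.12)^−2] / 0.12 = 69123.08673
Perpetuity value at year 2: €126,000.00 / 0.12 = 1050000.00000
PV of perpetuity: 1050000.00000 / (1+0.12)^2 = 837053.57143
Total PV = 69123.08673 + 837053.57143 = 906176.65816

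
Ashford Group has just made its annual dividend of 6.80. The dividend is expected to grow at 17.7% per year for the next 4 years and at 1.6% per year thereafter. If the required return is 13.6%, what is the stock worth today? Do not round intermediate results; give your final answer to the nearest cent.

D_1 = 8.00360
D_2 = 9.42024
D_3 = 11.08762
D_4 = 13.05013
Terminal value at year 4: TV = D_4×(1+g_2)/(r−g_2) = 13.25893/0.12 = 110.49108
P_0 = D_1/(1+r)^1 + D_2/(1+r)^2 + D_3/(1+r)^3 + D_4/(1+r)^4 + TV/(1+r)^4
    = 7.04542 + 7.29970 + 7.56316 + 7.83613 + 66.34587 = 96.09028

96.09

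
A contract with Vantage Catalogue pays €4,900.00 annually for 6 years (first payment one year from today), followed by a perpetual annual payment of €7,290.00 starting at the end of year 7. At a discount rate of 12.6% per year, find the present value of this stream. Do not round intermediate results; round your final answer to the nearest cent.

PV of 6-year annuity: €4,900.00 × [1 − (1+0.126)^−6] / 0.126 = 19808.14985
Perpetuity value at year 6: €7,290.00 / 0.126 = 57857.14286
PV of perpetuity: 57857.14286 / (1+0.126)^6 = 28387.46685
Total PV = 19808.14985 + 28387.46685 = 48195.61670

€48195.62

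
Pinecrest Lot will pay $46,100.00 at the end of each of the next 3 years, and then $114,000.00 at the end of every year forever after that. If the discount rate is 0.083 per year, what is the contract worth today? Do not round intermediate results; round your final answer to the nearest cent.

PV of 3-year annuity: $46,100.00 × [1 − (1+0.083)^−3] / 0.083 = 118163.98967
Perpetuity value at year 3: $114,000.00 / 0.083 = 1373493.97590
PV of perpetuity: 1373493.97590 / (1+0.083)^3 = 1081288.01447
Total PV = 118163.98967 + 1081288.01447 = 1199452.00414

$1199452.00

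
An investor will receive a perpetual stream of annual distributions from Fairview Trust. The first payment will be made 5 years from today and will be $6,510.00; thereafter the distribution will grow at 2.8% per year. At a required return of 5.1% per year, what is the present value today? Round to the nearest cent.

$231975.59

Value at end of year 4: C₁ / (r − g) = $6,510.00 / (0.051 − 0.028) = $283,043.4783
Discount to today: PV = $283,043.4783 / (1 + 0.051)^4 = $283,043.4783 / 1.220143 = $231,975.59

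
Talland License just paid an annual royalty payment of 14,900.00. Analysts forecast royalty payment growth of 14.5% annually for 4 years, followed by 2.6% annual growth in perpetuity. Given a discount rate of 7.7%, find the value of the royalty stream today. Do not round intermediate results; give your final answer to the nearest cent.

D_1 = 17060.50000
D_2 = 19534.27250
D_3 = 22366.74201
D_4 = 25609.91960
Terminal value at year 4: TV = D_4×(1+g_2)/(r−g_2) = 26275.77751/0.051 = 515211.32380
P_0 = D_1/(1+r)^1 + D_2/(1+r)^2 + D_3/(1+r)^3 + D_4/(1+r)^4 + TV/(1+r)^4
    = 15840.76137 + 16840.92087 + 17904.22878 + 19034.67219 + 382932.81701 = 452553.40022

452553.40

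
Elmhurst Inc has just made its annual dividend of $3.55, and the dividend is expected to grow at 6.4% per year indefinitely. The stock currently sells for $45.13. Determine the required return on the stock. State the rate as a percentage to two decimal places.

14.77%

D₁ = $3.55 × 1.064 = $3.7772
P = D₁/(r − g) ⇒ r = D₁/P + g = $3.7772/$45.13 + 0.064 = 0.083696 + 0.064 = 0.147696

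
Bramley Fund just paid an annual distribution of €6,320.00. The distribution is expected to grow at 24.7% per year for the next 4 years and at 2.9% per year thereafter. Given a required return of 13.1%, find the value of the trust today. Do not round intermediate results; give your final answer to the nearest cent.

D_1 = 7881.04000
D_2 = 9827.65688
D_3 = 12255.08813
D_4 = 15282.09490
Terminal value at year 4: TV = D_4×(1+g_2)/(r−g_2) = 15725.27565/0.102 = 154169.36911
P_0 = D_1/(1+r)^1 + D_2/(1+r)^2 + D_3/(1+r)^3 + D_4/(1+r)^4 + TV/(1+r)^4
    = 6968.20513 + 7682.89283 + 8470.88184 + 9339.69024 + 94220.99268 = 126682.66272

€126682.66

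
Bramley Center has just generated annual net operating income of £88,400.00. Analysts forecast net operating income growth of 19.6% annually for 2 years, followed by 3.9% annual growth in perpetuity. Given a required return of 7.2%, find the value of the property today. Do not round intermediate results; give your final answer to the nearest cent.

D_1 = 105726.40000
D_2 = 126448.77440
Terminal value at year 2: TV = D_2×(1+g_2)/(r−g_2) = 131380.27660/0.033 = 3981220.50308
P_0 = D_1/(1+r)^1 + D_2/(1+r)^2 + TV/(1+r)^2
    = 98625.37313 + 110033.53197 + 3464389.08223 = 3673047.98734

£3673047.99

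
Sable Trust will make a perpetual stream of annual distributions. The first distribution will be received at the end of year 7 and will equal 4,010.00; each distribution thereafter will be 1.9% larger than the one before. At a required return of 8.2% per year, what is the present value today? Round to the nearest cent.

Value at end of year 6: C₁ / (r − g) = 4,010.00 / (0.082 − 0.019) = 63,650.7937
Discount to today: PV = 63,650.7937 / (1 + 0.082)^6 = 63,650.7937 / 1.604588 = 39,668.00

39668.00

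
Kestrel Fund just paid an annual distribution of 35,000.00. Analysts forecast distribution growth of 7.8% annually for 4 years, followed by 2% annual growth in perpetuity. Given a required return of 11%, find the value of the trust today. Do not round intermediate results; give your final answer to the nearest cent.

483061.83

D_1 = 37730.00000
D_2 = 40672.94000
D_3 = 43845.42932
D_4 = 47265.37281
Terminal value at year 4: TV = D_4×(1+g_2)/(r−g_2) = 48210.68026/0.09 = 535674.22515
P_0 = D_1/(1+r)^1 + D_2/(1+r)^2 + D_3/(1+r)^3 + D_4/(1+r)^4 + TV/(1+r)^4
    = 33990.99099 + 33011.07053 + 32059.40003 + 31135.16507 + 352865.20415 = 483061.83078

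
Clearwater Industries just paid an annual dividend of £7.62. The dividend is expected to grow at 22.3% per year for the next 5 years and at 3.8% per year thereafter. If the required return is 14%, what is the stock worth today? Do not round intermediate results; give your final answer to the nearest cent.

£157.47

D_1 = 9.31926
D_2 = 11.39745
D_3 = 13.93909
D_4 = 17.04750
D_5 = 20.84910
Terminal value at year 5: TV = D_5×(1+g_2)/(r−g_2) = 21.64136/0.102 = 212.17023
P_0 = D_1/(1+r)^1 + D_2/(1+r)^2 + D_3/(1+r)^3 + D_4/(1+r)^4 + D_5/(1+r)^5 + TV/(1+r)^5
    = 8.17479 + 8.76997 + 9.40849 + 10.09349 + 10.82837 + 110.19457 = 157.46967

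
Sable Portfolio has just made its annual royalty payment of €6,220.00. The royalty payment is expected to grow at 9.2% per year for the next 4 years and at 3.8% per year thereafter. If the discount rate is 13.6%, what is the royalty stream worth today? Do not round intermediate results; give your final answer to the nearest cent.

D_1 = 6792.24000
D_2 = 7417.12608
D_3 = 8099.50168
D_4 = 8844.65583
Terminal value at year 4: TV = D_4×(1+g_2)/(r−g_2) = 9180.75276/0.098 = 93681.15057
P_0 = D_1/(1+r)^1 + D_2/(1+r)^2 + D_3/(1+r)^3 + D_4/(1+r)^4 + TV/(1+r)^4
    = 5979.08451 + 5747.50025 + 5524.88580 + 5310.89375 + 56252.11947 = 78814.48378

€78814.48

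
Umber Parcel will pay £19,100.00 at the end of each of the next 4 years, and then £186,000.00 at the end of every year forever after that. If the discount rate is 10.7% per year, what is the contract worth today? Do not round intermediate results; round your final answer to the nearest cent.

£1217185.41

PV of 4-year annuity: £19,100.00 × [1 − (1+0.107)^−4] / 0.107 = 59638.27393
Perpetuity value at year 4: £186,000.00 / 0.107 = 1738317.75701
PV of perpetuity: 1738317.75701 / (1+0.107)^4 = 1157547.13131
Total PV = 59638.27393 + 1157547.13131 = 1217185.40524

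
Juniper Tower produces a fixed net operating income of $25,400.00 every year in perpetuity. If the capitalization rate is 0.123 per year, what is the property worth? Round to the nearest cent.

Level perpetuity: PV = C / r = $25,400.00 / 0.123 = $206,504.07

$206504.07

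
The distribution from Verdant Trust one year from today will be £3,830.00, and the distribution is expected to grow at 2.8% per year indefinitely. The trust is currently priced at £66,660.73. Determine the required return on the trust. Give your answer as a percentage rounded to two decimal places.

P = D₁/(r − g) ⇒ r = D₁/P + g = £3,830.0000/£66,660.73 + 0.028 = 0.057455 + 0.028 = 0.085455

8.55%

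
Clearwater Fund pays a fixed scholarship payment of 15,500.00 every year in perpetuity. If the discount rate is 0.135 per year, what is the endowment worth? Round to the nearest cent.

Level perpetuity: PV = C / r = 15,500.00 / 0.135 = 114,814.81

114814.81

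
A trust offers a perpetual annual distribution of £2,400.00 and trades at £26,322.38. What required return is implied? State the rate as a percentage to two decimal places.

9.12%

P = C/r ⇒ r = C/P = £2,400.00/£26,322.38 = 0.091177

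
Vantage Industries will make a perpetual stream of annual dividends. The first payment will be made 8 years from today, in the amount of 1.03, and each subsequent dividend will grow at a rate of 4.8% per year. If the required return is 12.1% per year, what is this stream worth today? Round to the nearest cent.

Value at end of year 7: C₁ / (r − g) = 1.03 / (0.121 − 0.048) = 14.1096
Discount to today: PV = 14.1096 / (1 + 0.121)^7 = 14.1096 / 2.224535 = 6.34

6.34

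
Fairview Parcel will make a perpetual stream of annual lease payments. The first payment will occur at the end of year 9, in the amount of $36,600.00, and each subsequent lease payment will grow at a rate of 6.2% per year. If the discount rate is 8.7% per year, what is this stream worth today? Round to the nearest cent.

$751112.04

Value at end of year 8: C₁ / (r − g) = $36,600.00 / (0.087 − 0.062) = $1,464,000.0000
Discount to today: PV = $1,464,000.0000 / (1 + 0.087)^8 = $1,464,000.0000 / 1.949110 = $751,112.04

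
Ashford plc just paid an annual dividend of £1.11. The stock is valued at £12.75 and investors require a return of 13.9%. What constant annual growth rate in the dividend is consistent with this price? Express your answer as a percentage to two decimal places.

4.78%

P = D₀(1+g)/(r−g) ⇒ P(r−g) = D₀(1+g) ⇒ g(P+D₀) = P·r − D₀
g = (P·r − D₀)/(P + D₀) = (£12.75×0.139 − £1.11) / (£12.75 + £1.11) = 0.047781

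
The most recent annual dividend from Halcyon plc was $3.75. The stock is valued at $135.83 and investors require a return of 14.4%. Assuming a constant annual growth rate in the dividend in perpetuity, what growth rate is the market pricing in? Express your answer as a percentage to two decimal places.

P = D₀(1+g)/(r−g) ⇒ P(r−g) = D₀(1+g) ⇒ g(P+D₀) = P·r − D₀
g = (P·r − D₀)/(P + D₀) = ($135.83×0.144 − $3.75) / ($135.83 + $3.75) = 0.113265

11.33%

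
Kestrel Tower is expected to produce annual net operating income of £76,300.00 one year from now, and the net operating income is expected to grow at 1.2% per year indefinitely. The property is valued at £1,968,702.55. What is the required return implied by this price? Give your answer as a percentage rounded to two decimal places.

5.08%

P = D₁/(r − g) ⇒ r = D₁/P + g = £76,300.0000/£1,968,702.55 + 0.012 = 0.038756 + 0.012 = 0.050756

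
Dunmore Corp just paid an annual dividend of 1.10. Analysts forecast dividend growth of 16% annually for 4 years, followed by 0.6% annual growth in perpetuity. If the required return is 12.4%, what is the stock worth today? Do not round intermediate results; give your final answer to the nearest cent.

D_1 = 1.27600
D_2 = 1.48016
D_3 = 1.71699
D_4 = 1.99170
Terminal value at year 4: TV = D_4×(1+g_2)/(r−g_2) = 2.00365/0.118 = 16.98011
P_0 = D_1/(1+r)^1 + D_2/(1+r)^2 + D_3/(1+r)^3 + D_4/(1+r)^4 + TV/(1+r)^4
    = 1.13523 + 1.17159 + 1.20912 + 1.24784 + 10.63838 = 15.40216

15.40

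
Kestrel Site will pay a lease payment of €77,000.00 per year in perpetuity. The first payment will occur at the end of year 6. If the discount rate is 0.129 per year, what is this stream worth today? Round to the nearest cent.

€325410.31

Value at end of year 5: C / r = €77,000.00 / 0.129 = €596,899.2248
Discount to today: PV = €596,899.2248 / (1 + 0.129)^5 = €596,899.2248 / 1.834297 = €325,410.31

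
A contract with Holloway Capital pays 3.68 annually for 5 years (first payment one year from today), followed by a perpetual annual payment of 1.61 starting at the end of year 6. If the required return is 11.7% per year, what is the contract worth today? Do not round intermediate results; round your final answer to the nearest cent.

21.28

PV of 5-year annuity: 3.68 × [1 − (1+0.117)^−5] / 0.117 = 13.36476
Perpetuity value at year 5: 1.61 / 0.117 = 13.76068
PV of perpetuity: 13.76068 / (1+0.117)^5 = 7.91360
Total PV = 13.36476 + 7.91360 = 21.27836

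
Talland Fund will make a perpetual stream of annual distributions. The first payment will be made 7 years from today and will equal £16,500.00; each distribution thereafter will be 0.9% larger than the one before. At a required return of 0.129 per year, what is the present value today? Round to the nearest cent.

£66395.56

Value at end of year 6: C₁ / (r − g) = £16,500.00 / (0.129 − 0.009) = £137,500.0000
Discount to today: PV = £137,500.0000 / (1 + 0.129)^6 = £137,500.0000 / 2.070922 = £66,395.56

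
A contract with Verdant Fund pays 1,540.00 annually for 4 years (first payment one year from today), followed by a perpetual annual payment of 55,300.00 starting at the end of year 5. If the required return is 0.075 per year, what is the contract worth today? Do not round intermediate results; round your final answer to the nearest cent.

557273.55

PV of 4-year annuity: 1,540.00 × [1 − (1+0.075)^−4] / 0.075 = 5157.96246
Perpetuity value at year 4: 55,300.00 / 0.075 = 737333.33333
PV of perpetuity: 737333.33333 / (1+0.075)^4 = 552115.59062
Total PV = 5157.96246 + 552115.59062 = 557273.55308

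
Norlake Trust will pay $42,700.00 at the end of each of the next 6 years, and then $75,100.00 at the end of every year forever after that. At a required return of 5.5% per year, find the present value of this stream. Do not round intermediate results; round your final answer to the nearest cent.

PV of 6-year annuity: $42,700.00 × [1 − (1+0.055)^−6] / 0.055 = 213309.14418
Perpetuity value at year 6: $75,100.00 / 0.055 = 1365454.54545
PV of perpetuity: 1365454.54545 / (1+0.055)^6 = 990290.21928
Total PV = 213309.14418 + 990290.21928 = 1203599.36345

$1203599.36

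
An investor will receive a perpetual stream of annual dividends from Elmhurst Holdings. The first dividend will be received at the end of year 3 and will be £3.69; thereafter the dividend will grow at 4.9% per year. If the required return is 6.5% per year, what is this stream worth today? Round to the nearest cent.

Value at end of year 2: C₁ / (r − g) = £3.69 / (0.065 − 0.049) = £230.6250
Discount to today: PV = £230.6250 / (1 + 0.065)^2 = £230.6250 / 1.134225 = £203.33

£203.33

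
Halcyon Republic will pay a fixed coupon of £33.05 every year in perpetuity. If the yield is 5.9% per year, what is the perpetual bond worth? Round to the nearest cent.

Level perpetuity: PV = C / r = £33.05 / 0.059 = £560.17

£560.17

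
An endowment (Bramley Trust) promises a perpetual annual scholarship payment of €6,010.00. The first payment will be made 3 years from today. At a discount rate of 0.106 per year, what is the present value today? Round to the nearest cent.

Value at end of year 2: C / r = €6,010.00 / 0.106 = €56,698.1132
Discount to today: PV = €56,698.1132 / (1 + 0.106)^2 = €56,698.1132 / 1.223236 = €46,350.92

€46350.92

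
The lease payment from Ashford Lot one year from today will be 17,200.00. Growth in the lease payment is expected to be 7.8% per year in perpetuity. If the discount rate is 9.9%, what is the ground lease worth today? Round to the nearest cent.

Growing perpetuity: P = D₁ / (r − g) = 17,200.0000 / (0.099 − 0.078) = 819,047.62

819047.62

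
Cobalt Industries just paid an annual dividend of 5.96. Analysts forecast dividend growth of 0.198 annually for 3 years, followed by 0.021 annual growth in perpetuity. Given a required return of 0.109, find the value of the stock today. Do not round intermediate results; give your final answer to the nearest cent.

108.08

D_1 = 7.14008
D_2 = 8.55382
D_3 = 10.24747
Terminal value at year 3: TV = D_3×(1+g_2)/(r−g_2) = 10.46267/0.088 = 118.89396
P_0 = D_1/(1+r)^1 + D_2/(1+r)^2 + D_3/(1+r)^3 + TV/(1+r)^3
    = 6.43830 + 6.95499 + 7.51315 + 87.16962 = 108.07607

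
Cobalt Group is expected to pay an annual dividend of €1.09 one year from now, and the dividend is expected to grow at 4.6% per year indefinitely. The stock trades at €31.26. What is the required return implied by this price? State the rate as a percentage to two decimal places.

P = D₁/(r − g) ⇒ r = D₁/P + g = €1.0900/€31.26 + 0.046 = 0.034869 + 0.046 = 0.080869

8.09%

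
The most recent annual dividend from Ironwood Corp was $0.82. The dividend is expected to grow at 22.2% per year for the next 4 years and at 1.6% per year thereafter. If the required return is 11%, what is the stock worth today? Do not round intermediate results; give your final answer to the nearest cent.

$17.21

D_1 = 1.00204
D_2 = 1.22449
D_3 = 1.49633
D_4 = 1.82852
Terminal value at year 4: TV = D_4×(1+g_2)/(r−g_2) = 1.85777/0.094 = 19.76353
P_0 = D_1/(1+r)^1 + D_2/(1+r)^2 + D_3/(1+r)^3 + D_4/(1+r)^4 + TV/(1+r)^4
    = 0.90274 + 0.99383 + 1.09410 + 1.20450 + 13.01885 = 17.21402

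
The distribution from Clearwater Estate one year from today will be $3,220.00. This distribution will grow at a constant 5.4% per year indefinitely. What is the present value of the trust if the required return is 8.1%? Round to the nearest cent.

Growing perpetuity: P = D₁ / (r − g) = $3,220.0000 / (0.081 − 0.054) = $119,259.26

$119259.26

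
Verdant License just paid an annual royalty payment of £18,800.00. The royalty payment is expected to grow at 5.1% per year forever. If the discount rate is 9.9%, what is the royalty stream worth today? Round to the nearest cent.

D₁ = D₀ × (1 + g) = £18,800.00 × 1.051 = £19,758.8000
Growing perpetuity: P = D₁ / (r − g) = £19,758.8000 / (0.099 − 0.051) = £411,641.67

£411641.67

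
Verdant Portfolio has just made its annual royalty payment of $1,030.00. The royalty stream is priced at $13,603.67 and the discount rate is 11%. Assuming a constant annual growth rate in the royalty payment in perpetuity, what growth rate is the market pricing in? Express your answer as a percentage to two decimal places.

P = D₀(1+g)/(r−g) ⇒ P(r−g) = D₀(1+g) ⇒ g(P+D₀) = P·r − D₀
g = (P·r − D₀)/(P + D₀) = ($13,603.67×0.11 − $1,030.00) / ($13,603.67 + $1,030.00) = 0.031872

3.19%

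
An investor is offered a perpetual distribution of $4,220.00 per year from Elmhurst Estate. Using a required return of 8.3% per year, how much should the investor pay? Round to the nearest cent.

Level perpetuity: PV = C / r = $4,220.00 / 0.083 = $50,843.37

$50843.37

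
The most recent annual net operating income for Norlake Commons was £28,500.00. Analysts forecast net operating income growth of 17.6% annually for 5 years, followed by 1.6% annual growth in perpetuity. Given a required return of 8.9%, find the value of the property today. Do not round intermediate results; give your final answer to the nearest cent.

£763038.67

D_1 = 33516.00000
D_2 = 39414.81600
D_3 = 46351.82362
D_4 = 54509.74457
D_5 = 64103.45962
Terminal value at year 5: TV = D_5×(1+g_2)/(r−g_2) = 65129.11497/0.073 = 892179.65714
P_0 = D_1/(1+r)^1 + D_2/(1+r)^2 + D_3/(1+r)^3 + D_4/(1+r)^4 + D_5/(1+r)^5 + TV/(1+r)^5
    = 30776.85950 + 33235.61687 + 35890.80390 + 38758.11330 + 41854.49150 + 582522.78578 = 763038.67085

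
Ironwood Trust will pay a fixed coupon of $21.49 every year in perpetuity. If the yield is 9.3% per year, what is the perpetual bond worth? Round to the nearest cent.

$231.08

Level perpetuity: PV = C / r = $21.49 / 0.093 = $231.08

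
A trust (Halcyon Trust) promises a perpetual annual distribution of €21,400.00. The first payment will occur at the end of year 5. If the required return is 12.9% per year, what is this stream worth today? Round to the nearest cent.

€102105.30

Value at end of year 4: C / r = €21,400.00 / 0.129 = €165,891.4729
Discount to today: PV = €165,891.4729 / (1 + 0.129)^4 = €165,891.4729 / 1.624710 = €102,105.30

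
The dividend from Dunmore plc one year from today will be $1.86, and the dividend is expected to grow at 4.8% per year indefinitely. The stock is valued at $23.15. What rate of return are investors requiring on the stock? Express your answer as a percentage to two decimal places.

12.83%

P = D₁/(r − g) ⇒ r = D₁/P + g = $1.8600/$23.15 + 0.048 = 0.080346 + 0.048 = 0.128346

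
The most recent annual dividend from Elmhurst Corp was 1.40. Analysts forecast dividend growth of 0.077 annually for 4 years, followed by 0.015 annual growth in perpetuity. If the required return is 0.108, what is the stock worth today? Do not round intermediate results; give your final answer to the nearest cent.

D_1 = 1.50780
D_2 = 1.62390
D_3 = 1.74894
D_4 = 1.88361
Terminal value at year 4: TV = D_4×(1+g_2)/(r−g_2) = 1.91186/0.093 = 20.55767
P_0 = D_1/(1+r)^1 + D_2/(1+r)^2 + D_3/(1+r)^3 + D_4/(1+r)^4 + TV/(1+r)^4
    = 1.36083 + 1.32276 + 1.28575 + 1.24977 + 13.64002 = 18.85913

18.86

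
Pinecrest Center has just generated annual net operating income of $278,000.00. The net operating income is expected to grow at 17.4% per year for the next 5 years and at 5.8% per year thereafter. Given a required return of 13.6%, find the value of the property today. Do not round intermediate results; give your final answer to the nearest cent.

$5981001.25

D_1 = 326372.00000
D_2 = 383160.72800
D_3 = 449830.69467
D_4 = 528101.23554
D_5 = 619990.85053
Terminal value at year 5: TV = D_5×(1+g_2)/(r−g_2) = 655950.31986/0.078 = 8409619.48539
P_0 = D_1/(1+r)^1 + D_2/(1+r)^2 + D_3/(1+r)^3 + D_4/(1+r)^4 + D_5/(1+r)^5 + TV/(1+r)^5
    = 287299.29577 + 296909.65954 + 306841.49674 + 317105.56090 + 327712.96522 + 4445132.27186 = 5981001.25004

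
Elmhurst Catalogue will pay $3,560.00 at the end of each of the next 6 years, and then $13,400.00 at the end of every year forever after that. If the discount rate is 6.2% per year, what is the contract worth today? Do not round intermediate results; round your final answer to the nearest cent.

$168045.13

PV of 6-year annuity: $3,560.00 × [1 − (1+0.062)^−6] / 0.062 = 17396.21023
Perpetuity value at year 6: $13,400.00 / 0.062 = 216129.03226
PV of perpetuity: 216129.03226 / (1+0.062)^6 = 150648.91508
Total PV = 17396.21023 + 150648.91508 = 168045.12532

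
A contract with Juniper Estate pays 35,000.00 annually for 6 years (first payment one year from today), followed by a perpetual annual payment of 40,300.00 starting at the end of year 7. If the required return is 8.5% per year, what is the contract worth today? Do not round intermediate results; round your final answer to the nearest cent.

449983.64

PV of 6-year annuity: 35,000.00 × [1 − (1+0.085)^−6] / 0.085 = 159375.55093
Perpetuity value at year 6: 40,300.00 / 0.085 = 474117.64706
PV of perpetuity: 474117.64706 / (1+0.085)^6 = 290608.08413
Total PV = 159375.55093 + 290608.08413 = 449983.63506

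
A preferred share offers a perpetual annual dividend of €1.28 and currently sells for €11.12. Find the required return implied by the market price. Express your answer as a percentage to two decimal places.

P = C/r ⇒ r = C/P = €1.28/€11.12 = 0.115108

11.51%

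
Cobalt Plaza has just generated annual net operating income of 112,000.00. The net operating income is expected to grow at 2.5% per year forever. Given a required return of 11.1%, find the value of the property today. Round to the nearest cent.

D₁ = D₀ × (1 + g) = 112,000.00 × 1.025 = 114,800.0000
Growing perpetuity: P = D₁ / (r − g) = 114,800.0000 / (0.111 − 0.025) = 1,334,883.72

1334883.72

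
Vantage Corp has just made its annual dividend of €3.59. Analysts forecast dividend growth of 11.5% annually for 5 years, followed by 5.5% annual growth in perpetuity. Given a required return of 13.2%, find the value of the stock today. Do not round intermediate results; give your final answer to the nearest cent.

D_1 = 4.00285
D_2 = 4.46318
D_3 = 4.97644
D_4 = 5.54873
D_5 = 6.18684
Terminal value at year 5: TV = D_5×(1+g_2)/(r−g_2) = 6.52711/0.077 = 84.76772
P_0 = D_1/(1+r)^1 + D_2/(1+r)^2 + D_3/(1+r)^3 + D_4/(1+r)^4 + D_5/(1+r)^5 + TV/(1+r)^5
    = 3.53609 + 3.48298 + 3.43068 + 3.37916 + 3.32841 + 45.60352 = 62.76083

€62.76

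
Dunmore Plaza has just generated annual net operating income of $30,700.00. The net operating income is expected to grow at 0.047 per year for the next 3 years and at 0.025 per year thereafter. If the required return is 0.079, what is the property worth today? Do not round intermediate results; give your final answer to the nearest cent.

D_1 = 32142.90000
D_2 = 33653.61630
D_3 = 35235.33627
Terminal value at year 3: TV = D_3×(1+g_2)/(r−g_2) = 36116.21967/0.054 = 668818.88283
P_0 = D_1/(1+r)^1 + D_2/(1+r)^2 + D_3/(1+r)^3 + TV/(1+r)^3
    = 29789.52734 + 28906.05665 + 28048.78713 + 532407.53347 = 619151.90459

$619151.90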